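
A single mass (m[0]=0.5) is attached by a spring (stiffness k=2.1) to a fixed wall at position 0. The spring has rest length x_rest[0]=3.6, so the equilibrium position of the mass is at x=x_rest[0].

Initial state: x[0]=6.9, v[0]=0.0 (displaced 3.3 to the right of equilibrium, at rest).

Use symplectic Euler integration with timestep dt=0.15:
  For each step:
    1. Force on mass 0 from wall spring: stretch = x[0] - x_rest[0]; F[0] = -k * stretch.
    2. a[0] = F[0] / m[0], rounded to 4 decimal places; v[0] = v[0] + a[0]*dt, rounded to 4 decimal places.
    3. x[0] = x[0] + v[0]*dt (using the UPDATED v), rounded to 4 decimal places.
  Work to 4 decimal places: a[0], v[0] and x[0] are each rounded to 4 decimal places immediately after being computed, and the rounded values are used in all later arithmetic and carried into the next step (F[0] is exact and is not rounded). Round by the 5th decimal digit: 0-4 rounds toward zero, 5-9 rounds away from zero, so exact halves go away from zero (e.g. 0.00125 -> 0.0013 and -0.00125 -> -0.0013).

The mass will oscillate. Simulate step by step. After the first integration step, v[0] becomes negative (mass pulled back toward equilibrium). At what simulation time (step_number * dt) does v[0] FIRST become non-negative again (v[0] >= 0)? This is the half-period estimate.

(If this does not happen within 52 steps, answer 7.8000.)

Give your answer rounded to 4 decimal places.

Answer: 1.6500

Derivation:
Step 0: x=[6.9000] v=[0.0000]
Step 1: x=[6.5882] v=[-2.0790]
Step 2: x=[5.9940] v=[-3.9616]
Step 3: x=[5.1735] v=[-5.4698]
Step 4: x=[4.2043] v=[-6.4611]
Step 5: x=[3.1780] v=[-6.8418]
Step 6: x=[2.1916] v=[-6.5759]
Step 7: x=[1.3383] v=[-5.6886]
Step 8: x=[0.6987] v=[-4.2637]
Step 9: x=[0.3333] v=[-2.4359]
Step 10: x=[0.2766] v=[-0.3779]
Step 11: x=[0.5340] v=[1.7158]
First v>=0 after going negative at step 11, time=1.6500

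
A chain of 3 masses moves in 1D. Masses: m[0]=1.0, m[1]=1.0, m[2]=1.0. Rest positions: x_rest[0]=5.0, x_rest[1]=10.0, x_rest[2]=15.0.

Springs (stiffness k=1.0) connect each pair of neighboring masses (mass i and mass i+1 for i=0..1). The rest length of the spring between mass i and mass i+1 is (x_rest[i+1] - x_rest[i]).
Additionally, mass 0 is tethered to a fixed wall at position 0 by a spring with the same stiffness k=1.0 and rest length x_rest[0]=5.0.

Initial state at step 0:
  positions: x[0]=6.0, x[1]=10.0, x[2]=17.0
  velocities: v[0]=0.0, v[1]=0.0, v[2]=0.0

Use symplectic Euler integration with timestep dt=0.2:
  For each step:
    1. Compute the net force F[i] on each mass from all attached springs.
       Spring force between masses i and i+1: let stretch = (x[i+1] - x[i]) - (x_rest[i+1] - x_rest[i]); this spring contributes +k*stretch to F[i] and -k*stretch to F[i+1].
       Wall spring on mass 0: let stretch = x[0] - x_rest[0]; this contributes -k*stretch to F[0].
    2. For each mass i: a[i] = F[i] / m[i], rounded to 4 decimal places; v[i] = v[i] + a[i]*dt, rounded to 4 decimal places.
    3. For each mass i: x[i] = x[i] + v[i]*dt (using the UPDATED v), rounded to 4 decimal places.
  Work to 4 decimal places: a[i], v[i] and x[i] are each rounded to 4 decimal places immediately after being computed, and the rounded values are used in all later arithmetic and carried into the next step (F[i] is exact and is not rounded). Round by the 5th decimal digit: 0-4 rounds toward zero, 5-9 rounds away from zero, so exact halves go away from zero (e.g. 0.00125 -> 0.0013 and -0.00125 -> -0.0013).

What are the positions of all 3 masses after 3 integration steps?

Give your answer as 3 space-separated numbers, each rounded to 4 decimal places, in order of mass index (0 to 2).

Answer: 5.5745 10.6420 16.5590

Derivation:
Step 0: x=[6.0000 10.0000 17.0000] v=[0.0000 0.0000 0.0000]
Step 1: x=[5.9200 10.1200 16.9200] v=[-0.4000 0.6000 -0.4000]
Step 2: x=[5.7712 10.3440 16.7680] v=[-0.7440 1.1200 -0.7600]
Step 3: x=[5.5745 10.6420 16.5590] v=[-0.9837 1.4902 -1.0448]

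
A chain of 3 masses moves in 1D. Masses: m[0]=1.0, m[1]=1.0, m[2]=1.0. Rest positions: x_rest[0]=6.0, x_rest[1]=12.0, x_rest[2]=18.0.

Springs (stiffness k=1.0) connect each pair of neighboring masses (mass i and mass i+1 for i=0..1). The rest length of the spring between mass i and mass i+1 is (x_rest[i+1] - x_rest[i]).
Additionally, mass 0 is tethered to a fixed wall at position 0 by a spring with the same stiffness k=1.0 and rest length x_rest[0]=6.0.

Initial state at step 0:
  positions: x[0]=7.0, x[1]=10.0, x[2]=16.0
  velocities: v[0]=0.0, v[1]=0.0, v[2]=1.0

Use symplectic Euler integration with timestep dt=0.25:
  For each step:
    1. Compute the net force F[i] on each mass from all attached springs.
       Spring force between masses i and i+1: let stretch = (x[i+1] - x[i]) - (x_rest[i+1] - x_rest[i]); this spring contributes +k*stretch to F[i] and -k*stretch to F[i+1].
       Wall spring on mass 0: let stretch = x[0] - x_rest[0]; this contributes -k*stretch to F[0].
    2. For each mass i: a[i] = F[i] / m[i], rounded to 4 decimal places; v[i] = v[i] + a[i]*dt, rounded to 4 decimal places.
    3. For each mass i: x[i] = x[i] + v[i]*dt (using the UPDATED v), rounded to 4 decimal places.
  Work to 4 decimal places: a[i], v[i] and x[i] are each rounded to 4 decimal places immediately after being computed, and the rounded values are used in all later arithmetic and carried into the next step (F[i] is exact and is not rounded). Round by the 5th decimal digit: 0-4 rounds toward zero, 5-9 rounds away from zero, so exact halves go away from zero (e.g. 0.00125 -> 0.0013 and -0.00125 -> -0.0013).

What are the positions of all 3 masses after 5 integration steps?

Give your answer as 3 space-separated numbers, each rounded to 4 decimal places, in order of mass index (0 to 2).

Answer: 4.5666 11.9179 17.3038

Derivation:
Step 0: x=[7.0000 10.0000 16.0000] v=[0.0000 0.0000 1.0000]
Step 1: x=[6.7500 10.1875 16.2500] v=[-1.0000 0.7500 1.0000]
Step 2: x=[6.2930 10.5391 16.4961] v=[-1.8281 1.4063 0.9844]
Step 3: x=[5.7081 10.9976 16.7449] v=[-2.3398 1.8340 0.9952]
Step 4: x=[5.0970 11.4847 17.0095] v=[-2.4445 1.9485 1.0584]
Step 5: x=[4.5666 11.9179 17.3038] v=[-2.1218 1.7328 1.1772]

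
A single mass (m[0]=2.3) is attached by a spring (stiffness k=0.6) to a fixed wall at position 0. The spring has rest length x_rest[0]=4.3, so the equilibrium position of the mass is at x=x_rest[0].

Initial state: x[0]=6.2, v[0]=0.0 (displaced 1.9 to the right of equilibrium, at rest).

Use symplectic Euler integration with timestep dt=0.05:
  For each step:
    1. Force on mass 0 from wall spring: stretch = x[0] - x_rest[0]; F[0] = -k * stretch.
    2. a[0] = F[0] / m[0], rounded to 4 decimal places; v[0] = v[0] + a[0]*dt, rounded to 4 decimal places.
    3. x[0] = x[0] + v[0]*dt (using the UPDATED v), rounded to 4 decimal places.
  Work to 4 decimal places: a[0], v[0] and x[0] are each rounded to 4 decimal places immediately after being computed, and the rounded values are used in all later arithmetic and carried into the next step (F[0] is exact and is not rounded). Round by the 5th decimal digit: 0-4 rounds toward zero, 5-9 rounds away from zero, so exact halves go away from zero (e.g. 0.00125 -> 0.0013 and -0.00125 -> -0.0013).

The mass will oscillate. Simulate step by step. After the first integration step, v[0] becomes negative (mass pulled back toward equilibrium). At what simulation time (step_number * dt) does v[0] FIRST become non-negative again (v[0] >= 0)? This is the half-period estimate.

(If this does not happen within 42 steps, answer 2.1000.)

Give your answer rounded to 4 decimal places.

Answer: 2.1000

Derivation:
Step 0: x=[6.2000] v=[0.0000]
Step 1: x=[6.1988] v=[-0.0248]
Step 2: x=[6.1963] v=[-0.0496]
Step 3: x=[6.1926] v=[-0.0743]
Step 4: x=[6.1877] v=[-0.0990]
Step 5: x=[6.1815] v=[-0.1236]
Step 6: x=[6.1741] v=[-0.1481]
Step 7: x=[6.1655] v=[-0.1725]
Step 8: x=[6.1557] v=[-0.1968]
Step 9: x=[6.1447] v=[-0.2210]
Step 10: x=[6.1324] v=[-0.2451]
Step 11: x=[6.1190] v=[-0.2690]
Step 12: x=[6.1044] v=[-0.2927]
Step 13: x=[6.0886] v=[-0.3162]
Step 14: x=[6.0716] v=[-0.3395]
Step 15: x=[6.0535] v=[-0.3626]
Step 16: x=[6.0342] v=[-0.3855]
Step 17: x=[6.0138] v=[-0.4081]
Step 18: x=[5.9923] v=[-0.4305]
Step 19: x=[5.9697] v=[-0.4526]
Step 20: x=[5.9460] v=[-0.4744]
Step 21: x=[5.9212] v=[-0.4959]
Step 22: x=[5.8954] v=[-0.5170]
Step 23: x=[5.8685] v=[-0.5378]
Step 24: x=[5.8406] v=[-0.5583]
Step 25: x=[5.8117] v=[-0.5784]
Step 26: x=[5.7818] v=[-0.5981]
Step 27: x=[5.7509] v=[-0.6174]
Step 28: x=[5.7191] v=[-0.6363]
Step 29: x=[5.6864] v=[-0.6548]
Step 30: x=[5.6528] v=[-0.6729]
Step 31: x=[5.6183] v=[-0.6905]
Step 32: x=[5.5829] v=[-0.7077]
Step 33: x=[5.5467] v=[-0.7244]
Step 34: x=[5.5097] v=[-0.7407]
Step 35: x=[5.4719] v=[-0.7565]
Step 36: x=[5.4333] v=[-0.7718]
Step 37: x=[5.3940] v=[-0.7866]
Step 38: x=[5.3540] v=[-0.8009]
Step 39: x=[5.3133] v=[-0.8147]
Step 40: x=[5.2719] v=[-0.8279]
Step 41: x=[5.2299] v=[-0.8406]
Step 42: x=[5.1873] v=[-0.8527]
v[0] did not become non-negative within 42 steps; using fallback time=2.1000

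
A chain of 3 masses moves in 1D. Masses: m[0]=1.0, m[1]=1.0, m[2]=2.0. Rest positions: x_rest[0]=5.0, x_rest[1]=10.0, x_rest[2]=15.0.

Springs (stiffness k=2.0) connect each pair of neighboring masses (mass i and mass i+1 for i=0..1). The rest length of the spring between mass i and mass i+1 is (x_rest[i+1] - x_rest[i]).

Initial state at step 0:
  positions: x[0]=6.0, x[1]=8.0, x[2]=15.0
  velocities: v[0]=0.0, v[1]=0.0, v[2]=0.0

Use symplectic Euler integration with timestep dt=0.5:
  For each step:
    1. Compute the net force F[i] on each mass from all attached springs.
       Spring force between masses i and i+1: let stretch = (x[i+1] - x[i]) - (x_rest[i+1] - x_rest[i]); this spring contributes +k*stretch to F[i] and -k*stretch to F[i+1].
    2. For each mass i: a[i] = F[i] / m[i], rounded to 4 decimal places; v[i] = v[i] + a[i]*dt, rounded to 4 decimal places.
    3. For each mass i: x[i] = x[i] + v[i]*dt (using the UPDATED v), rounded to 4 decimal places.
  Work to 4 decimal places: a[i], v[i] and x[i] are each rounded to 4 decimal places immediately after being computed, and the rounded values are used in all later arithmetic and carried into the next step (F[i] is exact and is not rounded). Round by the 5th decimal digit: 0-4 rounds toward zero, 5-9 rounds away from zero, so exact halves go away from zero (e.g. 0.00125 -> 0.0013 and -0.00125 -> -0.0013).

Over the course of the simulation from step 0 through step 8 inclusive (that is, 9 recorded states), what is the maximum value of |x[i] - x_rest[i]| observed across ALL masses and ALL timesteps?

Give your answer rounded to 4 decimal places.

Answer: 2.1562

Derivation:
Step 0: x=[6.0000 8.0000 15.0000] v=[0.0000 0.0000 0.0000]
Step 1: x=[4.5000 10.5000 14.5000] v=[-3.0000 5.0000 -1.0000]
Step 2: x=[3.5000 12.0000 14.2500] v=[-2.0000 3.0000 -0.5000]
Step 3: x=[4.2500 10.3750 14.6875] v=[1.5000 -3.2500 0.8750]
Step 4: x=[5.5625 7.8438 15.2969] v=[2.6250 -5.0625 1.2188]
Step 5: x=[5.5157 7.8985 15.2930] v=[-0.0937 0.1093 -0.0078]
Step 6: x=[4.1603 10.4590 14.6905] v=[-2.7109 5.1210 -1.2051]
Step 7: x=[3.4542 11.9859 14.2801] v=[-1.4122 3.0538 -0.8209]
Step 8: x=[4.5140 10.3941 14.5461] v=[2.1195 -3.1837 0.5320]
Max displacement = 2.1562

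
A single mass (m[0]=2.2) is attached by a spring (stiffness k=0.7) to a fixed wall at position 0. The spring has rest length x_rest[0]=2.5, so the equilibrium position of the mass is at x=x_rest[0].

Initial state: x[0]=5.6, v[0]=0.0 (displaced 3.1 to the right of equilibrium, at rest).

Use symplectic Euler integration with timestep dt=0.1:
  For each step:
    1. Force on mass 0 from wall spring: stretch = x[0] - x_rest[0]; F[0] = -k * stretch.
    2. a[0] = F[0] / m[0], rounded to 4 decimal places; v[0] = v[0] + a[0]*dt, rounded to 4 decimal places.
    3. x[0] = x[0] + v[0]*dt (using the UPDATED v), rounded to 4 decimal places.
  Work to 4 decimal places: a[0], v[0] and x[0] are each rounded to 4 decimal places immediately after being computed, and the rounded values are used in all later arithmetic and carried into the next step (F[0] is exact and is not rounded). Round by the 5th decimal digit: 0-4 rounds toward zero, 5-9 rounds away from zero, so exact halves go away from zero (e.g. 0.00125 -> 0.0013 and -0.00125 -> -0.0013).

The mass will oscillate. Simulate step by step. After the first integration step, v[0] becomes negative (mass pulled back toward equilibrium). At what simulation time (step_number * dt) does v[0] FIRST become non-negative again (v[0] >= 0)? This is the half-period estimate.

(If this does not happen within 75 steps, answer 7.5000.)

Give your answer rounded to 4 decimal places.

Step 0: x=[5.6000] v=[0.0000]
Step 1: x=[5.5901] v=[-0.0986]
Step 2: x=[5.5704] v=[-0.1969]
Step 3: x=[5.5409] v=[-0.2946]
Step 4: x=[5.5018] v=[-0.3914]
Step 5: x=[5.4531] v=[-0.4869]
Step 6: x=[5.3950] v=[-0.5809]
Step 7: x=[5.3277] v=[-0.6730]
Step 8: x=[5.2514] v=[-0.7630]
Step 9: x=[5.1664] v=[-0.8505]
Step 10: x=[5.0729] v=[-0.9353]
Step 11: x=[4.9712] v=[-1.0172]
Step 12: x=[4.8616] v=[-1.0958]
Step 13: x=[4.7445] v=[-1.1709]
Step 14: x=[4.6203] v=[-1.2423]
Step 15: x=[4.4893] v=[-1.3098]
Step 16: x=[4.3520] v=[-1.3731]
Step 17: x=[4.2088] v=[-1.4320]
Step 18: x=[4.0602] v=[-1.4864]
Step 19: x=[3.9066] v=[-1.5360]
Step 20: x=[3.7485] v=[-1.5808]
Step 21: x=[3.5865] v=[-1.6205]
Step 22: x=[3.4210] v=[-1.6551]
Step 23: x=[3.2526] v=[-1.6844]
Step 24: x=[3.0818] v=[-1.7084]
Step 25: x=[2.9091] v=[-1.7269]
Step 26: x=[2.7351] v=[-1.7399]
Step 27: x=[2.5604] v=[-1.7474]
Step 28: x=[2.3855] v=[-1.7493]
Step 29: x=[2.2109] v=[-1.7457]
Step 30: x=[2.0373] v=[-1.7365]
Step 31: x=[1.8651] v=[-1.7218]
Step 32: x=[1.6949] v=[-1.7016]
Step 33: x=[1.5273] v=[-1.6760]
Step 34: x=[1.3628] v=[-1.6451]
Step 35: x=[1.2019] v=[-1.6089]
Step 36: x=[1.0451] v=[-1.5676]
Step 37: x=[0.8930] v=[-1.5213]
Step 38: x=[0.7460] v=[-1.4702]
Step 39: x=[0.6046] v=[-1.4144]
Step 40: x=[0.4692] v=[-1.3541]
Step 41: x=[0.3403] v=[-1.2895]
Step 42: x=[0.2182] v=[-1.2208]
Step 43: x=[0.1034] v=[-1.1482]
Step 44: x=[-0.0038] v=[-1.0719]
Step 45: x=[-0.1030] v=[-0.9922]
Step 46: x=[-0.1939] v=[-0.9094]
Step 47: x=[-0.2763] v=[-0.8237]
Step 48: x=[-0.3498] v=[-0.7354]
Step 49: x=[-0.4143] v=[-0.6447]
Step 50: x=[-0.4695] v=[-0.5520]
Step 51: x=[-0.5153] v=[-0.4575]
Step 52: x=[-0.5515] v=[-0.3616]
Step 53: x=[-0.5780] v=[-0.2645]
Step 54: x=[-0.5947] v=[-0.1666]
Step 55: x=[-0.6015] v=[-0.0681]
Step 56: x=[-0.5984] v=[0.0306]
First v>=0 after going negative at step 56, time=5.6000

Answer: 5.6000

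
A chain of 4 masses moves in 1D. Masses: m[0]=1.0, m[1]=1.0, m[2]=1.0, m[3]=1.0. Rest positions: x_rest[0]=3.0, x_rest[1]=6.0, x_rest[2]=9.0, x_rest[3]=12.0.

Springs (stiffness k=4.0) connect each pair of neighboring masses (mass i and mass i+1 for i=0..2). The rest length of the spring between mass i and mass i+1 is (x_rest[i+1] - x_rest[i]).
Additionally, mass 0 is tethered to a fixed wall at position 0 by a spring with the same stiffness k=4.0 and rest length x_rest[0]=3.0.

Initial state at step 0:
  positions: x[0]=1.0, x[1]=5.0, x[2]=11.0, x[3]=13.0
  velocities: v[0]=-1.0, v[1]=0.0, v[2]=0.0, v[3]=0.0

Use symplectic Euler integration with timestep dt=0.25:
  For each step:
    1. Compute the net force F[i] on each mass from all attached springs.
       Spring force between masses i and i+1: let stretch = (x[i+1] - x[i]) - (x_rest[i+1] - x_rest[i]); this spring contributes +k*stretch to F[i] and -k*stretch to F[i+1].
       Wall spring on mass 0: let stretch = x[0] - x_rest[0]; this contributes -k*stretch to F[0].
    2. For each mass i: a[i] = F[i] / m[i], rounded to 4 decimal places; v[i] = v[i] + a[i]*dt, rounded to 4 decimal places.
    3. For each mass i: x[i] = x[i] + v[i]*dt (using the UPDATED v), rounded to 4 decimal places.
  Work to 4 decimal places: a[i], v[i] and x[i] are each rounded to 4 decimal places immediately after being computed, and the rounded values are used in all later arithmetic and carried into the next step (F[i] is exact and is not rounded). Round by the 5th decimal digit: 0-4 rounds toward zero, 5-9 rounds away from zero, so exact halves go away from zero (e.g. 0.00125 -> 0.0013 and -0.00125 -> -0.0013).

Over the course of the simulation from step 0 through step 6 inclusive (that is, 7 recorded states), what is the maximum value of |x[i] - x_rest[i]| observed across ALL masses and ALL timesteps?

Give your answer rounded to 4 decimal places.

Answer: 2.1221

Derivation:
Step 0: x=[1.0000 5.0000 11.0000 13.0000] v=[-1.0000 0.0000 0.0000 0.0000]
Step 1: x=[1.5000 5.5000 10.0000 13.2500] v=[2.0000 2.0000 -4.0000 1.0000]
Step 2: x=[2.6250 6.1250 8.6875 13.4375] v=[4.5000 2.5000 -5.2500 0.7500]
Step 3: x=[3.9688 6.5156 7.9219 13.1875] v=[5.3750 1.5625 -3.0625 -1.0000]
Step 4: x=[4.9571 6.6211 8.1211 12.3711] v=[3.9530 0.4220 0.7968 -3.2656]
Step 5: x=[5.1221 6.6856 9.0078 11.2422] v=[0.6599 0.2580 3.5468 -4.5156]
Step 6: x=[4.3974 6.9398 9.8726 10.3047] v=[-2.8987 1.0167 3.4590 -3.7500]
Max displacement = 2.1221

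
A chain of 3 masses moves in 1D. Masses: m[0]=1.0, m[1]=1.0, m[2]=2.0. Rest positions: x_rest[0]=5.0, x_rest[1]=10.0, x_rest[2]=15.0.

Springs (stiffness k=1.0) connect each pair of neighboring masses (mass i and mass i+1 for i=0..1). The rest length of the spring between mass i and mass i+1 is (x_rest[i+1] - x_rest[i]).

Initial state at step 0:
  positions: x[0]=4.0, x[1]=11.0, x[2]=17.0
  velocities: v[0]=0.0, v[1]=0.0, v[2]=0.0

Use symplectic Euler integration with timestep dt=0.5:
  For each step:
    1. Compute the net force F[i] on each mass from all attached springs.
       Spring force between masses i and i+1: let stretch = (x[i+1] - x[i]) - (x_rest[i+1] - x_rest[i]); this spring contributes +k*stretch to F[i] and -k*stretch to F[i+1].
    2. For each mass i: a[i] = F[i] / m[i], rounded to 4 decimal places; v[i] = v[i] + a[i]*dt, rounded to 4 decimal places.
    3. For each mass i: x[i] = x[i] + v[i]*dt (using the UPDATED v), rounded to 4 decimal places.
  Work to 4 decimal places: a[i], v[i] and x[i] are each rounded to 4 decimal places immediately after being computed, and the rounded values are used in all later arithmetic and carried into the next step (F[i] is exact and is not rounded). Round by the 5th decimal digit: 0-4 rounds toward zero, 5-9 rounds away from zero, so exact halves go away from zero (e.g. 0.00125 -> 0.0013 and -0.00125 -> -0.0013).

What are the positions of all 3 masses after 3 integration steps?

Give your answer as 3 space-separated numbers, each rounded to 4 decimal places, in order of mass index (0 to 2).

Step 0: x=[4.0000 11.0000 17.0000] v=[0.0000 0.0000 0.0000]
Step 1: x=[4.5000 10.7500 16.8750] v=[1.0000 -0.5000 -0.2500]
Step 2: x=[5.3125 10.4688 16.6094] v=[1.6250 -0.5625 -0.5313]
Step 3: x=[6.1641 10.4336 16.2012] v=[1.7032 -0.0704 -0.8165]

Answer: 6.1641 10.4336 16.2012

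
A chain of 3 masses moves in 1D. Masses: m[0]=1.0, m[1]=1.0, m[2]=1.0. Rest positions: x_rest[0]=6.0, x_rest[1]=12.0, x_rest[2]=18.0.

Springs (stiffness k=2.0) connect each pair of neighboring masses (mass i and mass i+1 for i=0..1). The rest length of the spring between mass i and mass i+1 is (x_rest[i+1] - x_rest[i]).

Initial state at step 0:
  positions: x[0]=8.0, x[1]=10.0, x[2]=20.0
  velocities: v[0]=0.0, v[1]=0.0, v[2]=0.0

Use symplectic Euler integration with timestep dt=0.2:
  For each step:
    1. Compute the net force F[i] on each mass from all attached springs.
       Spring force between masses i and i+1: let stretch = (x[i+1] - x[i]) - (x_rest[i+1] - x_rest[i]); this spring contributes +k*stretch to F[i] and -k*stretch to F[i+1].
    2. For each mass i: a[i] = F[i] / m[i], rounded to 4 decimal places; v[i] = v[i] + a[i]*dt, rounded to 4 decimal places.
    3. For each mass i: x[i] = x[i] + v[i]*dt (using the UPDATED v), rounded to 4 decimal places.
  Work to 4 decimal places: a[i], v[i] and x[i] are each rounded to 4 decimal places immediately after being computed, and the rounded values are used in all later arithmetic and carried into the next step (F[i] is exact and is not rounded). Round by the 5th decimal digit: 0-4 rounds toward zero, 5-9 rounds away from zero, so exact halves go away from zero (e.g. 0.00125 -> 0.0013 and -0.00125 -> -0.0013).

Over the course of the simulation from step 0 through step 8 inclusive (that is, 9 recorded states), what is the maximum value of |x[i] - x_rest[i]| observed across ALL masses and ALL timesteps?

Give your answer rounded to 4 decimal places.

Answer: 3.4093

Derivation:
Step 0: x=[8.0000 10.0000 20.0000] v=[0.0000 0.0000 0.0000]
Step 1: x=[7.6800 10.6400 19.6800] v=[-1.6000 3.2000 -1.6000]
Step 2: x=[7.1168 11.7664 19.1168] v=[-2.8160 5.6320 -2.8160]
Step 3: x=[6.4456 13.1089 18.4456] v=[-3.3562 6.7123 -3.3562]
Step 4: x=[5.8274 14.3452 17.8274] v=[-3.0909 6.1817 -3.0909]
Step 5: x=[5.4106 15.1787 17.4106] v=[-2.0838 4.1675 -2.0838]
Step 6: x=[5.2953 15.4093 17.2953] v=[-0.5766 1.1530 -0.5766]
Step 7: x=[5.5091 14.9817 17.5091] v=[1.0690 -2.1382 1.0690]
Step 8: x=[6.0007 13.9984 18.0007] v=[2.4580 -4.9163 2.4580]
Max displacement = 3.4093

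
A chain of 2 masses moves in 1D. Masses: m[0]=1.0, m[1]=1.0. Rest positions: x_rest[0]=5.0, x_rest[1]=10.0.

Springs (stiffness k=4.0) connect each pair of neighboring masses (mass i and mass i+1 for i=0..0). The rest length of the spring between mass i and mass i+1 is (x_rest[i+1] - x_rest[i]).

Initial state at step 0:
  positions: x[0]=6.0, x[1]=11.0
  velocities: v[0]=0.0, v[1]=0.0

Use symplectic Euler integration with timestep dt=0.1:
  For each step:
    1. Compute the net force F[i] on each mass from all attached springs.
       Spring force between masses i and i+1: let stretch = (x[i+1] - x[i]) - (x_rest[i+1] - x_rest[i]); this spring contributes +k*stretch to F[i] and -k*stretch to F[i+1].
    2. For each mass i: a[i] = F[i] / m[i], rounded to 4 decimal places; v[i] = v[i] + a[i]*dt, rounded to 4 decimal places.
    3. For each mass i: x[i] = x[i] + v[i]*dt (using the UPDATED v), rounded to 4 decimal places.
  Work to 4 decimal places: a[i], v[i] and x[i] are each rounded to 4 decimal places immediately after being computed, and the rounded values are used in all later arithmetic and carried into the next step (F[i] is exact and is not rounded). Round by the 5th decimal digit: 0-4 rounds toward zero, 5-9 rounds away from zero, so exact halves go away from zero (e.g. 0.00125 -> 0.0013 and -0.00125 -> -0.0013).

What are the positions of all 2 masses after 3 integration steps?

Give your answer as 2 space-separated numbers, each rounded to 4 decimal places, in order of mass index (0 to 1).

Answer: 6.0000 11.0000

Derivation:
Step 0: x=[6.0000 11.0000] v=[0.0000 0.0000]
Step 1: x=[6.0000 11.0000] v=[0.0000 0.0000]
Step 2: x=[6.0000 11.0000] v=[0.0000 0.0000]
Step 3: x=[6.0000 11.0000] v=[0.0000 0.0000]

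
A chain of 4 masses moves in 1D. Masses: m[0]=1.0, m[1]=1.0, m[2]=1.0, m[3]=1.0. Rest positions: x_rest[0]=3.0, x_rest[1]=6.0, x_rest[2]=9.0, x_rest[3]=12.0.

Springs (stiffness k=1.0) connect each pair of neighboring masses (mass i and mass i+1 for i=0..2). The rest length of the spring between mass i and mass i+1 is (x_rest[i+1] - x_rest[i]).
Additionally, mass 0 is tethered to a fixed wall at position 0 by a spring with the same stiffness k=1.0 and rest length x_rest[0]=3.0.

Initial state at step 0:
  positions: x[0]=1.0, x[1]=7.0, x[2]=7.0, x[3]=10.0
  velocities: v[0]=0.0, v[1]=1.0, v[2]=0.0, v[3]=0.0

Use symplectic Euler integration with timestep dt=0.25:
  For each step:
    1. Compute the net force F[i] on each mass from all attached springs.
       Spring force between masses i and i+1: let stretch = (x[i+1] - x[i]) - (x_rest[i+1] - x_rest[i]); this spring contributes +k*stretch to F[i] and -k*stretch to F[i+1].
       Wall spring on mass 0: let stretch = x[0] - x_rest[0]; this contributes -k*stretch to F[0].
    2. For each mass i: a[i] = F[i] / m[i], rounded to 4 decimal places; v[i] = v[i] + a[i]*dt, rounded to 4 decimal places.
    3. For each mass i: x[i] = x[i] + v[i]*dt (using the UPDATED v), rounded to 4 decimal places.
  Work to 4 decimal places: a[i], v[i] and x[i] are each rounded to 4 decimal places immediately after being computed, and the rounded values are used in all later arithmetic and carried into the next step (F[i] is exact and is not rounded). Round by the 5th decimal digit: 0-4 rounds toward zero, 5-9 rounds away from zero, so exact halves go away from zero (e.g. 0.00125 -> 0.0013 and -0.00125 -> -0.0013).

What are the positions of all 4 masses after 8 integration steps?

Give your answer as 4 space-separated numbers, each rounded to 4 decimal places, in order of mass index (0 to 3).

Step 0: x=[1.0000 7.0000 7.0000 10.0000] v=[0.0000 1.0000 0.0000 0.0000]
Step 1: x=[1.3125 6.8750 7.1875 10.0000] v=[1.2500 -0.5000 0.7500 0.0000]
Step 2: x=[1.8906 6.4219 7.5313 10.0117] v=[2.3125 -1.8125 1.3750 0.0469]
Step 3: x=[2.6338 5.7549 7.9608 10.0559] v=[2.9727 -2.6680 1.7178 0.1768]
Step 4: x=[3.4074 5.0307 8.3833 10.1567] v=[3.0945 -2.8968 1.6901 0.4030]
Step 5: x=[4.0695 4.4146 8.7071 10.3341] v=[2.6485 -2.4645 1.2953 0.7097]
Step 6: x=[4.4989 4.0452 8.8643 10.5974] v=[1.7174 -1.4777 0.6289 1.0530]
Step 7: x=[4.6187 4.0053 8.8287 10.9398] v=[0.4793 -0.1595 -0.1426 1.3697]
Step 8: x=[4.4115 4.3052 8.6235 11.3378] v=[-0.8287 1.1997 -0.8207 1.5919]

Answer: 4.4115 4.3052 8.6235 11.3378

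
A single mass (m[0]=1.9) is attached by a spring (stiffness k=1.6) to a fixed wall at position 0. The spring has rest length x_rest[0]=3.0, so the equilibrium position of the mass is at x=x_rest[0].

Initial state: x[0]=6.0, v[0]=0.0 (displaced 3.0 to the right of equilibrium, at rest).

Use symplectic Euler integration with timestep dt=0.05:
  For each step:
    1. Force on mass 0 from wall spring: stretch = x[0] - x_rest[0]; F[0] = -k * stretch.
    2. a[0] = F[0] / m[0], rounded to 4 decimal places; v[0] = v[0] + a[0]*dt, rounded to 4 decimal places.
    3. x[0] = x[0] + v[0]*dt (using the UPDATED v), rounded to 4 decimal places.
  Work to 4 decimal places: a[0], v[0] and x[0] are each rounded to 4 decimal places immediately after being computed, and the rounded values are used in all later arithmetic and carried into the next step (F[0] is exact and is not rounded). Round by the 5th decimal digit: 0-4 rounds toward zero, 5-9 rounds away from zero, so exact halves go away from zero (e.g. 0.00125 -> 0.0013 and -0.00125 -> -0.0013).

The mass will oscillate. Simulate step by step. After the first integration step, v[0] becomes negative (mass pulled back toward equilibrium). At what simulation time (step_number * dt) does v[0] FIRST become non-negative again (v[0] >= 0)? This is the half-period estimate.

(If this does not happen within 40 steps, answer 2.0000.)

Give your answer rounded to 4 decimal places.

Answer: 2.0000

Derivation:
Step 0: x=[6.0000] v=[0.0000]
Step 1: x=[5.9937] v=[-0.1263]
Step 2: x=[5.9811] v=[-0.2524]
Step 3: x=[5.9622] v=[-0.3779]
Step 4: x=[5.9371] v=[-0.5026]
Step 5: x=[5.9058] v=[-0.6263]
Step 6: x=[5.8684] v=[-0.7487]
Step 7: x=[5.8249] v=[-0.8695]
Step 8: x=[5.7755] v=[-0.9884]
Step 9: x=[5.7202] v=[-1.1053]
Step 10: x=[5.6592] v=[-1.2198]
Step 11: x=[5.5926] v=[-1.3318]
Step 12: x=[5.5206] v=[-1.4410]
Step 13: x=[5.4432] v=[-1.5471]
Step 14: x=[5.3607] v=[-1.6500]
Step 15: x=[5.2732] v=[-1.7494]
Step 16: x=[5.1809] v=[-1.8451]
Step 17: x=[5.0841] v=[-1.9369]
Step 18: x=[4.9829] v=[-2.0247]
Step 19: x=[4.8775] v=[-2.1082]
Step 20: x=[4.7681] v=[-2.1873]
Step 21: x=[4.6550] v=[-2.2617]
Step 22: x=[4.5384] v=[-2.3314]
Step 23: x=[4.4186] v=[-2.3962]
Step 24: x=[4.2958] v=[-2.4559]
Step 25: x=[4.1703] v=[-2.5105]
Step 26: x=[4.0423] v=[-2.5598]
Step 27: x=[3.9121] v=[-2.6037]
Step 28: x=[3.7800] v=[-2.6421]
Step 29: x=[3.6463] v=[-2.6749]
Step 30: x=[3.5112] v=[-2.7021]
Step 31: x=[3.3750] v=[-2.7236]
Step 32: x=[3.2380] v=[-2.7394]
Step 33: x=[3.1005] v=[-2.7494]
Step 34: x=[2.9628] v=[-2.7536]
Step 35: x=[2.8252] v=[-2.7520]
Step 36: x=[2.6880] v=[-2.7446]
Step 37: x=[2.5514] v=[-2.7315]
Step 38: x=[2.4158] v=[-2.7126]
Step 39: x=[2.2814] v=[-2.6880]
Step 40: x=[2.1485] v=[-2.6577]
v[0] did not become non-negative within 40 steps; using fallback time=2.0000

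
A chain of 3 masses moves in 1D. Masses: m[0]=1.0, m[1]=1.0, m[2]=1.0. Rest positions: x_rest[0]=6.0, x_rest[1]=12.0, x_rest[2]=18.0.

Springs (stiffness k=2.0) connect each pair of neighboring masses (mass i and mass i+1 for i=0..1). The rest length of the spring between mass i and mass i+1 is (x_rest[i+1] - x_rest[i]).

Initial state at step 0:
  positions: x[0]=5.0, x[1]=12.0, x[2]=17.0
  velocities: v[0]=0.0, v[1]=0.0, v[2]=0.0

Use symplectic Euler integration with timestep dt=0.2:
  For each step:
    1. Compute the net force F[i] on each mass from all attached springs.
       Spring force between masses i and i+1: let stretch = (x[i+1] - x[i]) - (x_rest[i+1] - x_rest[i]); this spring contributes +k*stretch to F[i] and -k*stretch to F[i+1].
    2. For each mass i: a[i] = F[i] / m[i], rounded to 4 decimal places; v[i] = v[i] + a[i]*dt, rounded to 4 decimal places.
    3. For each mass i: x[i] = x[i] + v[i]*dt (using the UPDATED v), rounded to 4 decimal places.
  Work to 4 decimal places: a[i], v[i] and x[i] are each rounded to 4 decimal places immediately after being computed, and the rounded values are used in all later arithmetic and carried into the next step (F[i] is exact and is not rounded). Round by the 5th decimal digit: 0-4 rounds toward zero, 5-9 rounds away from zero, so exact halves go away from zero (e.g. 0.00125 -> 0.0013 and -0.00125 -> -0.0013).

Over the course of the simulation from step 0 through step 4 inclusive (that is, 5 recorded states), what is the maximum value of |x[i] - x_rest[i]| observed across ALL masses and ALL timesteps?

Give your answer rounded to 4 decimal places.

Step 0: x=[5.0000 12.0000 17.0000] v=[0.0000 0.0000 0.0000]
Step 1: x=[5.0800 11.8400 17.0800] v=[0.4000 -0.8000 0.4000]
Step 2: x=[5.2208 11.5584 17.2208] v=[0.7040 -1.4080 0.7040]
Step 3: x=[5.3886 11.2228 17.3886] v=[0.8390 -1.6781 0.8390]
Step 4: x=[5.5431 10.9137 17.5431] v=[0.7727 -1.5455 0.7727]
Max displacement = 1.0863

Answer: 1.0863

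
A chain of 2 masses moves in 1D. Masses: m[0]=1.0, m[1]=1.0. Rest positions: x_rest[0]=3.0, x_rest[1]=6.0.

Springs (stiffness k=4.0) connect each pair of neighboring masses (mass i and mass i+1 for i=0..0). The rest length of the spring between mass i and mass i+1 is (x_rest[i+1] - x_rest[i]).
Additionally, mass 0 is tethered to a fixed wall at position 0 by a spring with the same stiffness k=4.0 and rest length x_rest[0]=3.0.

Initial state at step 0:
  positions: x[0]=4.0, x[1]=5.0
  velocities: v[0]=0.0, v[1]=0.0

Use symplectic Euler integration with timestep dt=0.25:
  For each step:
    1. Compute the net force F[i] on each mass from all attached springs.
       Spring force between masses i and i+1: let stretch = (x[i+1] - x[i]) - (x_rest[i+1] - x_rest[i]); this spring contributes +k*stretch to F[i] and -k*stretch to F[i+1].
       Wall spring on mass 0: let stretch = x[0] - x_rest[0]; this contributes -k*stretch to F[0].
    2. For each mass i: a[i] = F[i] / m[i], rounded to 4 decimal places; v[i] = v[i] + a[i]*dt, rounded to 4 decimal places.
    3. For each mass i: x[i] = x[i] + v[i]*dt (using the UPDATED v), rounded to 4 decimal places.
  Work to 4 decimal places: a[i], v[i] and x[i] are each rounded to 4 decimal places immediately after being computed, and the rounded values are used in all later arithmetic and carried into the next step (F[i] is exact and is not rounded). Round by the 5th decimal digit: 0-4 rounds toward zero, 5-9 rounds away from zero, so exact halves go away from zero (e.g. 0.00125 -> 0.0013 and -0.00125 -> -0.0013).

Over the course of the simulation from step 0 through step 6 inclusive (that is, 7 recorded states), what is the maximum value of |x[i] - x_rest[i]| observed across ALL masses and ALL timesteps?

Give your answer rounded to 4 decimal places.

Step 0: x=[4.0000 5.0000] v=[0.0000 0.0000]
Step 1: x=[3.2500 5.5000] v=[-3.0000 2.0000]
Step 2: x=[2.2500 6.1875] v=[-4.0000 2.7500]
Step 3: x=[1.6719 6.6406] v=[-2.3125 1.8125]
Step 4: x=[1.9180 6.6016] v=[0.9843 -0.1562]
Step 5: x=[2.8555 6.1417] v=[3.7499 -1.8398]
Step 6: x=[3.9007 5.6102] v=[4.1806 -2.1260]
Max displacement = 1.3281

Answer: 1.3281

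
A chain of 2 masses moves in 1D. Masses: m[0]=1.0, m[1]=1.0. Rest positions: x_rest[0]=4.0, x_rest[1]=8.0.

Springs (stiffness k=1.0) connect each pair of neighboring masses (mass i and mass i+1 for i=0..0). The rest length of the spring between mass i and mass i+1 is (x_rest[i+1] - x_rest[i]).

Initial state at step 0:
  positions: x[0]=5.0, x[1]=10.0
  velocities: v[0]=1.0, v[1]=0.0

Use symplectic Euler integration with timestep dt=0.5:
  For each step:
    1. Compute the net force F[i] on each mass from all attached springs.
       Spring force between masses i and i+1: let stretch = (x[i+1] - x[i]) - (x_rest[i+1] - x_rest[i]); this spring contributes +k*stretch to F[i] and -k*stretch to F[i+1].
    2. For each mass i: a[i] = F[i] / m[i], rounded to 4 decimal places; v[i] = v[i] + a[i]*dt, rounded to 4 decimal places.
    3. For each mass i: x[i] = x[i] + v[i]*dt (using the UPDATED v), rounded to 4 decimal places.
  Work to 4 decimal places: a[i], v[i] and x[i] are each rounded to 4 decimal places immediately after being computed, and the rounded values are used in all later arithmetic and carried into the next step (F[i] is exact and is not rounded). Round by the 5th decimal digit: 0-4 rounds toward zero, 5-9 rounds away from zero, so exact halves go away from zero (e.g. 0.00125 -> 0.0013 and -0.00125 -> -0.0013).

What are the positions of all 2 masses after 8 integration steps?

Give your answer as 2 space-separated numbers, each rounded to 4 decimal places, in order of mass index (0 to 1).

Step 0: x=[5.0000 10.0000] v=[1.0000 0.0000]
Step 1: x=[5.7500 9.7500] v=[1.5000 -0.5000]
Step 2: x=[6.5000 9.5000] v=[1.5000 -0.5000]
Step 3: x=[7.0000 9.5000] v=[1.0000 0.0000]
Step 4: x=[7.1250 9.8750] v=[0.2500 0.7500]
Step 5: x=[6.9375 10.5625] v=[-0.3750 1.3750]
Step 6: x=[6.6563 11.3438] v=[-0.5625 1.5625]
Step 7: x=[6.5469 11.9532] v=[-0.2188 1.2188]
Step 8: x=[6.7891 12.2111] v=[0.4844 0.5157]

Answer: 6.7891 12.2111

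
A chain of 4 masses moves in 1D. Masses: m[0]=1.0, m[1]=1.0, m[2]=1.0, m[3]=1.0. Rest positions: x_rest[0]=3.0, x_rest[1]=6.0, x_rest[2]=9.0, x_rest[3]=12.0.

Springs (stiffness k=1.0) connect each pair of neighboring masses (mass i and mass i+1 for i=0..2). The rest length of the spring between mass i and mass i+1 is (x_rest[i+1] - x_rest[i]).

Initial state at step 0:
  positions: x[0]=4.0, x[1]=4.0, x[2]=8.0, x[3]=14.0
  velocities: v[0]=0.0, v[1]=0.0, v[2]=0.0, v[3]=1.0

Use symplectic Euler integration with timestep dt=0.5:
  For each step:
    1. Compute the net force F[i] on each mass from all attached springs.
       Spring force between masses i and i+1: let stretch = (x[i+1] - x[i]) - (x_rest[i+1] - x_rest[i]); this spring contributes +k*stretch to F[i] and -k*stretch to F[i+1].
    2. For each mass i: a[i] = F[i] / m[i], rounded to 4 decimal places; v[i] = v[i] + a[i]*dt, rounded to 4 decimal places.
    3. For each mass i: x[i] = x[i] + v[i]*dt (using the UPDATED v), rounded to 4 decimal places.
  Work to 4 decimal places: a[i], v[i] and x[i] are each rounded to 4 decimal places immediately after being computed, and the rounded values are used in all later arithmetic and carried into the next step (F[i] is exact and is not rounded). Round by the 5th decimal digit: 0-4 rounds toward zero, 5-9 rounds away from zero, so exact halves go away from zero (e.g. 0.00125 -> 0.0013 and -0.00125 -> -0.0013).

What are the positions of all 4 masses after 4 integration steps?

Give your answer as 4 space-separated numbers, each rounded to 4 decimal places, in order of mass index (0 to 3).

Step 0: x=[4.0000 4.0000 8.0000 14.0000] v=[0.0000 0.0000 0.0000 1.0000]
Step 1: x=[3.2500 5.0000 8.5000 13.7500] v=[-1.5000 2.0000 1.0000 -0.5000]
Step 2: x=[2.1875 6.4375 9.4375 12.9375] v=[-2.1250 2.8750 1.8750 -1.6250]
Step 3: x=[1.4375 7.5625 10.5000 12.0000] v=[-1.5000 2.2500 2.1250 -1.8750]
Step 4: x=[1.4688 7.8907 11.2032 11.4375] v=[0.0625 0.6563 1.4063 -1.1250]

Answer: 1.4688 7.8907 11.2032 11.4375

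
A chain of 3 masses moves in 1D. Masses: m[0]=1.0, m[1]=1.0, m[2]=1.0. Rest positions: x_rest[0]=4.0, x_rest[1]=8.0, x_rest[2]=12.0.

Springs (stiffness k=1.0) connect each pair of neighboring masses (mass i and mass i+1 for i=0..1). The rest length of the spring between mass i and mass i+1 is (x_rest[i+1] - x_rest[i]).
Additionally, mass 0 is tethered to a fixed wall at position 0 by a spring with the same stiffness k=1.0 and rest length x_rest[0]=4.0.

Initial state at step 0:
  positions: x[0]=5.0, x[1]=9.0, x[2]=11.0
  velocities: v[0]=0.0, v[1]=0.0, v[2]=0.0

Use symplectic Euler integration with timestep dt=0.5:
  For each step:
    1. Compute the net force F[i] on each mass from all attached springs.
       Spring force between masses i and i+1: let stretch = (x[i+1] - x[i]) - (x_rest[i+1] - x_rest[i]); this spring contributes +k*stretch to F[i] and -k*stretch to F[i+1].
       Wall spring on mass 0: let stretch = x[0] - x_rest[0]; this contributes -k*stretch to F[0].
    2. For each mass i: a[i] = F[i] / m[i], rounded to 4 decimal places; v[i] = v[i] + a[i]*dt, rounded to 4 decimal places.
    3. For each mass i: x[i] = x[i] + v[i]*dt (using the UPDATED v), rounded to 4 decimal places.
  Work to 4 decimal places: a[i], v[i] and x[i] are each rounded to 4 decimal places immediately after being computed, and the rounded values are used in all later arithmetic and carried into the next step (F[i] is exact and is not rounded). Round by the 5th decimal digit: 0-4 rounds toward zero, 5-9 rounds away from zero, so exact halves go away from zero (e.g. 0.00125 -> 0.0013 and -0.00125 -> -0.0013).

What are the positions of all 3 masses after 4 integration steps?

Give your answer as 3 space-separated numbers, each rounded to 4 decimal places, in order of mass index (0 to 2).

Step 0: x=[5.0000 9.0000 11.0000] v=[0.0000 0.0000 0.0000]
Step 1: x=[4.7500 8.5000 11.5000] v=[-0.5000 -1.0000 1.0000]
Step 2: x=[4.2500 7.8125 12.2500] v=[-1.0000 -1.3750 1.5000]
Step 3: x=[3.5781 7.3438 12.8907] v=[-1.3438 -0.9375 1.2813]
Step 4: x=[2.9531 7.3204 13.1447] v=[-1.2500 -0.0469 0.5079]

Answer: 2.9531 7.3204 13.1447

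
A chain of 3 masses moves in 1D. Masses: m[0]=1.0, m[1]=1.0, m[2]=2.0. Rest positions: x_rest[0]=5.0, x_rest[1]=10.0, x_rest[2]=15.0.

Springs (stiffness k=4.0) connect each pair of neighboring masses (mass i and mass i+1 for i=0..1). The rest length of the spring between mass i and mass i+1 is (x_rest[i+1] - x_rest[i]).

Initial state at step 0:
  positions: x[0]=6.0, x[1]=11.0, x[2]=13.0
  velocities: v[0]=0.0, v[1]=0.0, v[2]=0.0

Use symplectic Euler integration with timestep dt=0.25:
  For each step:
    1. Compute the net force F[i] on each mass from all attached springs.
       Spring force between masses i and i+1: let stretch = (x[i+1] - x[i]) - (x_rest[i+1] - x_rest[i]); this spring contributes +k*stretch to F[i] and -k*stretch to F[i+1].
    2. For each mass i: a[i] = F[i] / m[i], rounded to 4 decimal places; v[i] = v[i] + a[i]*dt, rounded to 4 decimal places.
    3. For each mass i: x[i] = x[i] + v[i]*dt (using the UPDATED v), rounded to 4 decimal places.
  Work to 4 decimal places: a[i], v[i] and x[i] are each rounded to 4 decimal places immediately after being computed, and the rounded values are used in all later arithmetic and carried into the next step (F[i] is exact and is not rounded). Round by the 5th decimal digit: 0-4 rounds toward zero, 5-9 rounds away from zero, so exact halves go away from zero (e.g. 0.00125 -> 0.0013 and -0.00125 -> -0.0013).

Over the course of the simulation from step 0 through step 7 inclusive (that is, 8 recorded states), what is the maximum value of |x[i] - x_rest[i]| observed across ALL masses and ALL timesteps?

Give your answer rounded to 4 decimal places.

Step 0: x=[6.0000 11.0000 13.0000] v=[0.0000 0.0000 0.0000]
Step 1: x=[6.0000 10.2500 13.3750] v=[0.0000 -3.0000 1.5000]
Step 2: x=[5.8125 9.2188 13.9844] v=[-0.7500 -4.1250 2.4375]
Step 3: x=[5.2266 8.5274 14.6231] v=[-2.3437 -2.7657 2.5547]
Step 4: x=[4.2159 8.5347 15.1248] v=[-4.0429 0.0292 2.0069]
Step 5: x=[3.0349 9.1098 15.4278] v=[-4.7241 2.3005 1.2119]
Step 6: x=[2.1226 9.7457 15.5660] v=[-3.6492 2.5436 0.5529]
Step 7: x=[1.8661 9.9309 15.6017] v=[-1.0261 0.7408 0.1428]
Max displacement = 3.1339

Answer: 3.1339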